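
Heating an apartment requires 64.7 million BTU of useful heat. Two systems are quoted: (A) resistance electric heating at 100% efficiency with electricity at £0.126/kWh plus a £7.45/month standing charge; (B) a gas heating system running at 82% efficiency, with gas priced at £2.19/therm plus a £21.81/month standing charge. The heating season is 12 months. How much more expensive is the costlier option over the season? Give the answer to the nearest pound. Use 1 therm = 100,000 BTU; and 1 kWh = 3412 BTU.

Heat load = 64.7 × 10⁶ BTU = 64,700,000 BTU
Gas: input = 64,700,000 / 0.82 = 78,902,439 BTU = 789 therm → 789 × £2.19 = £1,727.96; + 12 × £21.81 standing = £1,989.68
Electric: 64,700,000 BTU / 3412 = 18,960 kWh → × £0.126 = £2,389.27; + 12 × £7.45 standing = £2,478.67
Difference = |£1,989.68 − £2,478.67| = £488.99 ≈ £489

£489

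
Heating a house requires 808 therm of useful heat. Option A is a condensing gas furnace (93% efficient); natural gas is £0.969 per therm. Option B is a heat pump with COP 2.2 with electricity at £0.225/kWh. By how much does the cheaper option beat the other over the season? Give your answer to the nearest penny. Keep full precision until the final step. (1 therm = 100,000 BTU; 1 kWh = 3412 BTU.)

£1580.05

Heat load = 808 therm × 100,000 = 80,800,000 BTU
Gas: input = 80,800,000 / 0.93 = 86,881,720 BTU = 868.8 therm → 868.8 × £0.969 = £841.88
Heat pump: 80,800,000 BTU / 3412 = 23,680 kWh heat; / 2.2 = 10,760 kWh in → × £0.225 = £2,421.93
Difference = |£841.88 − £2,421.93| = £1,580.05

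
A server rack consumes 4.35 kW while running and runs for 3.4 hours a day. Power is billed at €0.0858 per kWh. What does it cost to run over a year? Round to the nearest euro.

Energy = 4350 W × 3.4 h/day × 365 days = 5,398,350 Wh = 5,398 kWh
Cost = 5,398 kWh × €0.0858/kWh = €463.18 ≈ €463

€463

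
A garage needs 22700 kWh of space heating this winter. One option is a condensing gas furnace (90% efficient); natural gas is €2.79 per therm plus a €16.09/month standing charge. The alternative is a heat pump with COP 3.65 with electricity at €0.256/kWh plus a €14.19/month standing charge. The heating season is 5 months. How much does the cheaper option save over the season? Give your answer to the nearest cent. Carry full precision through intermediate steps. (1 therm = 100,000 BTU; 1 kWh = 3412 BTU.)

Heat load = 22700 kWh × 3412 = 77,452,400 BTU
Gas: input = 77,452,400 / 0.90 = 86,058,222 BTU = 860.6 therm → 860.6 × €2.79 = €2,401.02; + 5 × €16.09 standing = €2,481.47
Heat pump: 77,452,400 BTU / 3412 = 22,700 kWh heat; / 3.65 = 6,219 kWh in → × €0.256 = €1,592.11; + 5 × €14.19 standing = €1,663.06
Difference = |€2,481.47 − €1,663.06| = €818.41

€818.41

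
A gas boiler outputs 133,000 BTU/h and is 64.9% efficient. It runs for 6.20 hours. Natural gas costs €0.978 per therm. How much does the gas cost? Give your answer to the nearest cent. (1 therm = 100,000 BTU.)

Heat delivered = 133,000 BTU/h × 6.20 h = 824,600 BTU
Gas input = 824,600 / 0.649 = 1,270,570 BTU
= 1,270,570 / 100,000 = 12.71 therm
Cost = 12.71 × €0.978/therm = €12.43

€12.43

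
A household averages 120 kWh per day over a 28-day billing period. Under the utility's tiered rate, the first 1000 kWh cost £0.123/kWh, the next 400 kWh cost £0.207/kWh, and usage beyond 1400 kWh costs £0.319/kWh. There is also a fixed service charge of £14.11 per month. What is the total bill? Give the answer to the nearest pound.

Usage = 120 kWh/day × 28 days = 3360 kWh
First 1000 kWh × £0.123 = £123.00
Next 400 kWh × £0.207 = £82.80
Remaining 1960 kWh × £0.319 = £625.24
Energy charge = £831.04; + service £14.11 = £845.15 ≈ £845

£845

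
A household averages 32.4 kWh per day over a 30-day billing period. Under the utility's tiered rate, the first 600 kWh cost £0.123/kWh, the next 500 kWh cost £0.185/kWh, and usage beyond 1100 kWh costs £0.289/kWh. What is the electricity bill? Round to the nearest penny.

£142.62

Usage = 32.4 kWh/day × 30 days = 972 kWh
First 600 kWh × £0.123 = £73.80
Next 372 kWh × £0.185 = £68.82
Remaining tier: 0 kWh (not reached)
Total = £142.62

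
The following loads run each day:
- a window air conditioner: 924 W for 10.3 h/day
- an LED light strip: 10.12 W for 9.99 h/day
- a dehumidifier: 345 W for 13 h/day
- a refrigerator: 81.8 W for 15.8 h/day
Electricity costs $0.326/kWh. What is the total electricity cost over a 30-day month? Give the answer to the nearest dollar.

window air conditioner: 924 W × 10.3 h × 30 d = 285,516 Wh = 285.5 kWh
LED light strip: 10.12 W × 9.99 h × 30 d = 3,033 Wh = 3.033 kWh
dehumidifier: 345 W × 13 h × 30 d = 134,550 Wh = 134.6 kWh
refrigerator: 81.8 W × 15.8 h × 30 d = 38,773 Wh = 38.77 kWh
Total energy = 285.5 + 3.033 + 134.6 + 38.77 = 461.9 kWh
Cost = 461.9 kWh × $0.326 = $150.57 ≈ $151

$151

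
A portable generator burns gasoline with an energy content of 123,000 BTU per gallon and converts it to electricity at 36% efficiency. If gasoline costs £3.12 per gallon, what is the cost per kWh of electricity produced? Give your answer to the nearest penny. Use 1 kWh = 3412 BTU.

Electrical output per gallon = 123,000 BTU × 0.36 / 3412 BTU/kWh = 12.98 kWh
Cost per kWh = £3.12 / 12.98 kWh = £0.240

£0.24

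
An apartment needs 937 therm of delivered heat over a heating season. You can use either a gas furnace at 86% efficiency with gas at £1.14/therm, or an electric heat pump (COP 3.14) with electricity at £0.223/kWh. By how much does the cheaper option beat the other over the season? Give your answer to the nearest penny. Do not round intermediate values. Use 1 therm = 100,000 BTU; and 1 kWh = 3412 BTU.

£708.25

Heat load = 937 therm × 100,000 = 93,700,000 BTU
Gas: input = 93,700,000 / 0.86 = 108,953,488 BTU = 1,090 therm → 1,090 × £1.14 = £1,242.07
Heat pump: 93,700,000 BTU / 3412 = 27,460 kWh heat; / 3.14 = 8,746 kWh in → × £0.223 = £1,950.32
Difference = |£1,242.07 − £1,950.32| = £708.25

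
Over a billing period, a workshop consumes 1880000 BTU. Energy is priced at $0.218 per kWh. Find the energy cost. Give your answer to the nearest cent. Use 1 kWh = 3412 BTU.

$120.12

1880000 BTU × (0.00029308 kWh/BTU) = 551 kWh
Cost = 551 kWh × $0.218/kWh = $120.12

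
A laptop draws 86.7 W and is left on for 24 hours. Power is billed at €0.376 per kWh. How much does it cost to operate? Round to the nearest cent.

Energy = 86.7 W × 24 h = 2,081 Wh = 2.081 kWh
Cost = 2.081 kWh × €0.376/kWh = €0.78

€0.78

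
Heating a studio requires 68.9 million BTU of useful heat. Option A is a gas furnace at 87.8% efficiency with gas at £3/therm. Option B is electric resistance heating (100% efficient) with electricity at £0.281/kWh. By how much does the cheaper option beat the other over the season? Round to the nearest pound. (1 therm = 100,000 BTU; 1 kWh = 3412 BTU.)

Heat load = 68.9 × 10⁶ BTU = 68,900,000 BTU
Gas: input = 68,900,000 / 0.878 = 78,473,804 BTU = 784.7 therm → 784.7 × £3 = £2,354.21
Electric: 68,900,000 BTU / 3412 = 20,190 kWh → × £0.281 = £5,674.36
Difference = |£2,354.21 − £5,674.36| = £3,320.14 ≈ £3320

£3320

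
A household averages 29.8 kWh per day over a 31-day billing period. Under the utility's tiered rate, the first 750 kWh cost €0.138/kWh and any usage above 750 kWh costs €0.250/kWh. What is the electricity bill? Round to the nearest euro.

€147

Usage = 29.8 kWh/day × 31 days = 923.8 kWh
First 750 kWh × €0.138 = €103.50
Remaining 173.8 kWh × €0.250 = €43.45
Total = €146.95 ≈ €147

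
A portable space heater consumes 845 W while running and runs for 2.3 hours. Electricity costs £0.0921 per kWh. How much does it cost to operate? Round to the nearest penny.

£0.18

Energy = 845 W × 2.3 h = 1,943 Wh = 1.943 kWh
Cost = 1.943 kWh × £0.0921/kWh = £0.18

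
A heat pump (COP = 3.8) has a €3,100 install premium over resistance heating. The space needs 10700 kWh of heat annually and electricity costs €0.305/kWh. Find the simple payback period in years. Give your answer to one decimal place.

1.3 years

Resistance: 10700 kWh × €0.305 = €3,263.50/yr
Heat pump: 10700 / 3.8 = 2816 kWh in → × €0.305 = €858.82/yr
Annual savings = €2,404.68
Payback = €3,100 / €2,404.68 = 1.29 years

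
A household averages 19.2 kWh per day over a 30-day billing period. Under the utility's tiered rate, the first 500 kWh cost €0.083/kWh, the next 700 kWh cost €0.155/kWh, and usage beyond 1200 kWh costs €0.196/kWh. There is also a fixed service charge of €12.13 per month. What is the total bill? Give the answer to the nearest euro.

Usage = 19.2 kWh/day × 30 days = 576 kWh
First 500 kWh × €0.083 = €41.50
Next 76 kWh × €0.155 = €11.78
Remaining tier: 0 kWh (not reached)
Energy charge = €53.28; + service €12.13 = €65.41 ≈ €65

€65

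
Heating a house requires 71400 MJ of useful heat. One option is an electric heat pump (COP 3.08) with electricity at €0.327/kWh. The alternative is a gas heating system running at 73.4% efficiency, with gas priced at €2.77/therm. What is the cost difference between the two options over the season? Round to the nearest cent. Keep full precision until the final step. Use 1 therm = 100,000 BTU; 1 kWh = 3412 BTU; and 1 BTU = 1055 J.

€448.17

Heat load = 71400 MJ = 71,400,000,000 J / 1055 = 67,677,725 BTU
Gas: input = 67,677,725 / 0.734 = 92,203,985 BTU = 922 therm → 922 × €2.77 = €2,554.05
Heat pump: 67,677,725 BTU / 3412 = 19,840 kWh heat; / 3.08 = 6,440 kWh in → × €0.327 = €2,105.88
Difference = |€2,554.05 − €2,105.88| = €448.17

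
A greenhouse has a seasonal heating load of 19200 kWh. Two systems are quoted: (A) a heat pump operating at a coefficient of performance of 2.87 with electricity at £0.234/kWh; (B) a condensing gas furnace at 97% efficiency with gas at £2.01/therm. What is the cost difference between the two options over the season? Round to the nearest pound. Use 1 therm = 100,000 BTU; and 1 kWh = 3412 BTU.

Heat load = 19200 kWh × 3412 = 65,510,400 BTU
Gas: input = 65,510,400 / 0.97 = 67,536,495 BTU = 675.4 therm → 675.4 × £2.01 = £1,357.48
Heat pump: 65,510,400 BTU / 3412 = 19,200 kWh heat; / 2.87 = 6,690 kWh in → × £0.234 = £1,565.44
Difference = |£1,357.48 − £1,565.44| = £207.95 ≈ £208

£208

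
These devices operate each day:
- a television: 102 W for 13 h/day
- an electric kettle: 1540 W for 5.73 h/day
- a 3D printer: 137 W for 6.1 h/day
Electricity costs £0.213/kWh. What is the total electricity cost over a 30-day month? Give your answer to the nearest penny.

television: 102 W × 13 h × 30 d = 39,780 Wh = 39.78 kWh
electric kettle: 1540 W × 5.73 h × 30 d = 264,726 Wh = 264.7 kWh
3D printer: 137 W × 6.1 h × 30 d = 25,071 Wh = 25.07 kWh
Total energy = 39.78 + 264.7 + 25.07 = 329.6 kWh
Cost = 329.6 kWh × £0.213 = £70.20

£70.20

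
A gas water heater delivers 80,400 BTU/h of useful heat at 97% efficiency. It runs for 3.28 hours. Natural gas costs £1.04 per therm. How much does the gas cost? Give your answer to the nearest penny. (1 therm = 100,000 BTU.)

£2.83

Heat delivered = 80,400 BTU/h × 3.28 h = 263,712 BTU
Gas input = 263,712 / 0.97 = 271,868 BTU
= 271,868 / 100,000 = 2.719 therm
Cost = 2.719 × £1.04/therm = £2.83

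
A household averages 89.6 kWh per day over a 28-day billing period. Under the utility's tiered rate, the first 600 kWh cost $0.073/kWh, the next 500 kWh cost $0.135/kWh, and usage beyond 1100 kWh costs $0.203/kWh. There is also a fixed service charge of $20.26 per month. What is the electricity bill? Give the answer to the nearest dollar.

$418

Usage = 89.6 kWh/day × 28 days = 2508.8 kWh
First 600 kWh × $0.073 = $43.80
Next 500 kWh × $0.135 = $67.50
Remaining 1408.8 kWh × $0.203 = $285.99
Energy charge = $397.29; + service $20.26 = $417.55 ≈ $418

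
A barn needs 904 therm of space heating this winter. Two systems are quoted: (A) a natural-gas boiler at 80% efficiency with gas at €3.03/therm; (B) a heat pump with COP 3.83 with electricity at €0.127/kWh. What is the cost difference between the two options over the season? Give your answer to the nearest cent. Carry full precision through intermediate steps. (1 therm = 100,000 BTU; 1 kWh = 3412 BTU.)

€2545.35

Heat load = 904 therm × 100,000 = 90,400,000 BTU
Gas: input = 90,400,000 / 0.800 = 113,000,000 BTU = 1,130 therm → 1,130 × €3.03 = €3,423.90
Heat pump: 90,400,000 BTU / 3412 = 26,490 kWh heat; / 3.83 = 6,918 kWh in → × €0.127 = €878.55
Difference = |€3,423.90 − €878.55| = €2,545.35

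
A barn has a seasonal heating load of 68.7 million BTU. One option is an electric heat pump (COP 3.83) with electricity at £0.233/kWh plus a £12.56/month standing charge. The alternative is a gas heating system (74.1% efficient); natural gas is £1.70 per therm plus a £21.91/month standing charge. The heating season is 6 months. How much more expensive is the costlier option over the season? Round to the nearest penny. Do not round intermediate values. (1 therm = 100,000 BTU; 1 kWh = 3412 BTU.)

£407.30

Heat load = 68.7 × 10⁶ BTU = 68,700,000 BTU
Gas: input = 68,700,000 / 0.741 = 92,712,551 BTU = 927.1 therm → 927.1 × £1.70 = £1,576.11; + 6 × £21.91 standing = £1,707.57
Heat pump: 68,700,000 BTU / 3412 = 20,130 kWh heat; / 3.83 = 5,257 kWh in → × £0.233 = £1,224.91; + 6 × £12.56 standing = £1,300.27
Difference = |£1,707.57 − £1,300.27| = £407.30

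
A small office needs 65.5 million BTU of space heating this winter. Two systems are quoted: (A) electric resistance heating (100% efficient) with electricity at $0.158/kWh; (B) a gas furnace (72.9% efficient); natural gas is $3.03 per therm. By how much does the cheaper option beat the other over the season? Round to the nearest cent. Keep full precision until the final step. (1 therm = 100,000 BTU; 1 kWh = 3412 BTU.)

$310.69

Heat load = 65.5 × 10⁶ BTU = 65,500,000 BTU
Gas: input = 65,500,000 / 0.729 = 89,849,108 BTU = 898.5 therm → 898.5 × $3.03 = $2,722.43
Electric: 65,500,000 BTU / 3412 = 19,200 kWh → × $0.158 = $3,033.12
Difference = |$2,722.43 − $3,033.12| = $310.69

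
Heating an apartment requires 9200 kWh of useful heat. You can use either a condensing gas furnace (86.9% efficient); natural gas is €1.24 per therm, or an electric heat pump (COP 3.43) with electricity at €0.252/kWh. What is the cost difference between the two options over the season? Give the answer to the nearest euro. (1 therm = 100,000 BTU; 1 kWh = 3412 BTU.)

€228

Heat load = 9200 kWh × 3412 = 31,390,400 BTU
Gas: input = 31,390,400 / 0.869 = 36,122,440 BTU = 361.2 therm → 361.2 × €1.24 = €447.92
Heat pump: 31,390,400 BTU / 3412 = 9,200 kWh heat; / 3.43 = 2,682 kWh in → × €0.252 = €675.92
Difference = |€447.92 − €675.92| = €228.00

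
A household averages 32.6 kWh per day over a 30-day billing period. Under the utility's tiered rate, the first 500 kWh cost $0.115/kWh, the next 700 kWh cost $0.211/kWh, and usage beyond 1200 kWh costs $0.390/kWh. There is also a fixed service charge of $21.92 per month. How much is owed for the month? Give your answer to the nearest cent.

Usage = 32.6 kWh/day × 30 days = 978 kWh
First 500 kWh × $0.115 = $57.50
Next 478 kWh × $0.211 = $100.86
Remaining tier: 0 kWh (not reached)
Energy charge = $158.36; + service $21.92 = $180.28

$180.28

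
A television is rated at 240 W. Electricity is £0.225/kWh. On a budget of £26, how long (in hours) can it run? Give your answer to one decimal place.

481.5 h

Energy budget = £26 / £0.225 per kWh = 115.6 kWh = 115,556 Wh
Runtime = 115,556 Wh / 240 W = 481.5 h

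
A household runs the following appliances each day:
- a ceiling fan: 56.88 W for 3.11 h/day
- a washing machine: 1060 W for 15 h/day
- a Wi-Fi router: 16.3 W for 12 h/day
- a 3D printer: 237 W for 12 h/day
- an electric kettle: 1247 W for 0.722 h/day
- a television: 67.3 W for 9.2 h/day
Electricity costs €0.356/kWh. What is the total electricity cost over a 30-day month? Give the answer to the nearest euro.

€220

ceiling fan: 56.88 W × 3.11 h × 30 d = 5,307 Wh = 5.307 kWh
washing machine: 1060 W × 15 h × 30 d = 477,000 Wh = 477 kWh
Wi-Fi router: 16.3 W × 12 h × 30 d = 5,868 Wh = 5.868 kWh
3D printer: 237 W × 12 h × 30 d = 85,320 Wh = 85.32 kWh
electric kettle: 1247 W × 0.722 h × 30 d = 27,010 Wh = 27.01 kWh
television: 67.3 W × 9.2 h × 30 d = 18,575 Wh = 18.57 kWh
Total energy = 5.307 + 477 + 5.868 + 85.32 + 27.01 + 18.57 = 619.1 kWh
Cost = 619.1 kWh × €0.356 = €220.39 ≈ €220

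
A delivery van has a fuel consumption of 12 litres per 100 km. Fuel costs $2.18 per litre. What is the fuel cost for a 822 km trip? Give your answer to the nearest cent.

Fuel = 12 L/100 km × 822 km / 100 = 98.64 L
Cost = 98.64 L × $2.18/L = $215.04

$215.04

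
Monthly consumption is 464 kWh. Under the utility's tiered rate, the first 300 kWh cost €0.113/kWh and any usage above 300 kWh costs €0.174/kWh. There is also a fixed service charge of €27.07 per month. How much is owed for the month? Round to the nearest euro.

€90

First 300 kWh × €0.113 = €33.90
Remaining 164 kWh × €0.174 = €28.54
Energy charge = €62.44; + service €27.07 = €89.51 ≈ €90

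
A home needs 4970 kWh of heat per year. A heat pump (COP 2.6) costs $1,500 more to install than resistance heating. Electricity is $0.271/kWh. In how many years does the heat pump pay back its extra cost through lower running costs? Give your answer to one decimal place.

Resistance: 4970 kWh × $0.271 = $1,346.87/yr
Heat pump: 4970 / 2.6 = 1912 kWh in → × $0.271 = $518.03/yr
Annual savings = $828.84
Payback = $1,500 / $828.84 = 1.81 years

1.8 years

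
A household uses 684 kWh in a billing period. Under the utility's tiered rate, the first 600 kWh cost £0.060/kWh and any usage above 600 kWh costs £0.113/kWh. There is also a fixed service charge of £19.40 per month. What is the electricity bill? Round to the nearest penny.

First 600 kWh × £0.060 = £36.00
Remaining 84 kWh × £0.113 = £9.49
Energy charge = £45.49; + service £19.40 = £64.89

£64.89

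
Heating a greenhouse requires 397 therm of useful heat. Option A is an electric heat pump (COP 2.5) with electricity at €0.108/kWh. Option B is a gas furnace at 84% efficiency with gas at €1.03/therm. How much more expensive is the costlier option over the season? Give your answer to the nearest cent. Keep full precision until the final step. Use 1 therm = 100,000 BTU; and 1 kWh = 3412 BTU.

Heat load = 397 therm × 100,000 = 39,700,000 BTU
Gas: input = 39,700,000 / 0.84 = 47,261,905 BTU = 472.6 therm → 472.6 × €1.03 = €486.80
Heat pump: 39,700,000 BTU / 3412 = 11,640 kWh heat; / 2.5 = 4,654 kWh in → × €0.108 = €502.65
Difference = |€486.80 − €502.65| = €15.85

€15.85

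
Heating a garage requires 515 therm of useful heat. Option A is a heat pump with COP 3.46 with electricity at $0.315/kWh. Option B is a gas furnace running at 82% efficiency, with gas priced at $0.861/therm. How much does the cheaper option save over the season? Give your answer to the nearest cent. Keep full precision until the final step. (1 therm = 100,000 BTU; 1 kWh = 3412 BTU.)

Heat load = 515 therm × 100,000 = 51,500,000 BTU
Gas: input = 51,500,000 / 0.82 = 62,804,878 BTU = 628 therm → 628 × $0.861 = $540.75
Heat pump: 51,500,000 BTU / 3412 = 15,090 kWh heat; / 3.46 = 4,362 kWh in → × $0.315 = $1,374.15
Difference = |$540.75 − $1,374.15| = $833.40

$833.40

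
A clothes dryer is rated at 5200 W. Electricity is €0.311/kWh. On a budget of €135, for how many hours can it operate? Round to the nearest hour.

Energy budget = €135 / €0.311 per kWh = 434.1 kWh = 434,084 Wh
Runtime = 434,084 Wh / 5200 W = 83.48 h

83 h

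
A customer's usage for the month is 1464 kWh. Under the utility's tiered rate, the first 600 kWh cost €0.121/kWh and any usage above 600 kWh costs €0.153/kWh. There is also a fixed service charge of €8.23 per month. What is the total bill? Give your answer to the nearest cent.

€213.02

First 600 kWh × €0.121 = €72.60
Remaining 864 kWh × €0.153 = €132.19
Energy charge = €204.79; + service €8.23 = €213.02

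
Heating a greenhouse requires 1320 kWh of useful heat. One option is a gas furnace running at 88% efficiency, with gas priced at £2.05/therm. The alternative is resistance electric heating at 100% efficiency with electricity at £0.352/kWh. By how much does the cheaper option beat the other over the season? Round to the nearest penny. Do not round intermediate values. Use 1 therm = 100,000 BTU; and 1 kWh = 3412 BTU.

Heat load = 1320 kWh × 3412 = 4,503,840 BTU
Gas: input = 4,503,840 / 0.88 = 5,118,000 BTU = 51.18 therm → 51.18 × £2.05 = £104.92
Electric: 4,503,840 BTU / 3412 = 1,320 kWh → × £0.352 = £464.64
Difference = |£104.92 − £464.64| = £359.72

£359.72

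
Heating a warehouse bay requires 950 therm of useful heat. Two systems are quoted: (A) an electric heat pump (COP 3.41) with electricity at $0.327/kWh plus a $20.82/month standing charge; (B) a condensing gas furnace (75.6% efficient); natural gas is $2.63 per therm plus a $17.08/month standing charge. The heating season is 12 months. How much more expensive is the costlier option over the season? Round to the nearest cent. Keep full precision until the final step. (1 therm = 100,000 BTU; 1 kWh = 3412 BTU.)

Heat load = 950 therm × 100,000 = 95,000,000 BTU
Gas: input = 95,000,000 / 0.756 = 125,661,376 BTU = 1,257 therm → 1,257 × $2.63 = $3,304.89; + 12 × $17.08 standing = $3,509.85
Heat pump: 95,000,000 BTU / 3412 = 27,840 kWh heat; / 3.41 = 8,165 kWh in → × $0.327 = $2,669.98; + 12 × $20.82 standing = $2,919.82
Difference = |$3,509.85 − $2,919.82| = $590.03

$590.03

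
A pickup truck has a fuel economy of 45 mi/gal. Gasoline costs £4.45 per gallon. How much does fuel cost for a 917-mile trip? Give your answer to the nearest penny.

Fuel = 917 mi / 45 mpg = 20.38 gal
Cost = 20.38 gal × £4.45/gal = £90.68

£90.68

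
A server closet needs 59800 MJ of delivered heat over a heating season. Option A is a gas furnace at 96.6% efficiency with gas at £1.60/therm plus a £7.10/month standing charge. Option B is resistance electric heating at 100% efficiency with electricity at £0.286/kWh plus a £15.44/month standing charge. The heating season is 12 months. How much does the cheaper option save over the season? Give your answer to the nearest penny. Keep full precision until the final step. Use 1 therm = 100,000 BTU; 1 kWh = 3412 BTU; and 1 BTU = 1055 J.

£3912.47

Heat load = 59800 MJ = 59,800,000,000 J / 1055 = 56,682,464 BTU
Gas: input = 56,682,464 / 0.966 = 58,677,499 BTU = 586.8 therm → 586.8 × £1.60 = £938.84; + 12 × £7.10 standing = £1,024.04
Electric: 56,682,464 BTU / 3412 = 16,610 kWh → × £0.286 = £4,751.23; + 12 × £15.44 standing = £4,936.51
Difference = |£1,024.04 − £4,936.51| = £3,912.47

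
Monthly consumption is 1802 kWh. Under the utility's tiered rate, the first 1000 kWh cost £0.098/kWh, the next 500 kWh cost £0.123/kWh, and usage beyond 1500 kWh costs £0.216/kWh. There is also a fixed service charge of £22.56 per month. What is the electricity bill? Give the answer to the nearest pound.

£247

First 1000 kWh × £0.098 = £98.00
Next 500 kWh × £0.123 = £61.50
Remaining 302 kWh × £0.216 = £65.23
Energy charge = £224.73; + service £22.56 = £247.29 ≈ £247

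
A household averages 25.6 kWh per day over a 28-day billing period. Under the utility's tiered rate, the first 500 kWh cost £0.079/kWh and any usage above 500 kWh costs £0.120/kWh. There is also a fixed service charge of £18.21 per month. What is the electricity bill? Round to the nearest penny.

Usage = 25.6 kWh/day × 28 days = 716.8 kWh
First 500 kWh × £0.079 = £39.50
Remaining 216.8 kWh × £0.120 = £26.02
Energy charge = £65.52; + service £18.21 = £83.73

£83.73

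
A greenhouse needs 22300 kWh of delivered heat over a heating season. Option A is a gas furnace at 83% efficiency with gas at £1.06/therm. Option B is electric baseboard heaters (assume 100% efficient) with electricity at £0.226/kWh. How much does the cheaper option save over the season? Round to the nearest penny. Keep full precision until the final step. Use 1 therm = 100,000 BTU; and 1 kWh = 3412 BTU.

Heat load = 22300 kWh × 3412 = 76,087,600 BTU
Gas: input = 76,087,600 / 0.83 = 91,671,807 BTU = 916.7 therm → 916.7 × £1.06 = £971.72
Electric: 76,087,600 BTU / 3412 = 22,300 kWh → × £0.226 = £5,039.80
Difference = |£971.72 − £5,039.80| = £4,068.08

£4068.08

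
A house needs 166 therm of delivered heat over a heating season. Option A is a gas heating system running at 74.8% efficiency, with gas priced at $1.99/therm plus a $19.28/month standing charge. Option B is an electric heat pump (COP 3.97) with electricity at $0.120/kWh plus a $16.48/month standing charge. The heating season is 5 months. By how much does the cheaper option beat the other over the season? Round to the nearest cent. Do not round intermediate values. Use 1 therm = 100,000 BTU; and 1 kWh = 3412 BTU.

$308.57

Heat load = 166 therm × 100,000 = 16,600,000 BTU
Gas: input = 16,600,000 / 0.748 = 22,192,513 BTU = 221.9 therm → 221.9 × $1.99 = $441.63; + 5 × $19.28 standing = $538.03
Heat pump: 16,600,000 BTU / 3412 = 4,865 kWh heat; / 3.97 = 1,225 kWh in → × $0.120 = $147.06; + 5 × $16.48 standing = $229.46
Difference = |$538.03 − $229.46| = $308.57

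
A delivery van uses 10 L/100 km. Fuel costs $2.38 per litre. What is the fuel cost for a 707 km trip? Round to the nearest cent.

$168.27

Fuel = 10 L/100 km × 707 km / 100 = 70.7 L
Cost = 70.7 L × $2.38/L = $168.27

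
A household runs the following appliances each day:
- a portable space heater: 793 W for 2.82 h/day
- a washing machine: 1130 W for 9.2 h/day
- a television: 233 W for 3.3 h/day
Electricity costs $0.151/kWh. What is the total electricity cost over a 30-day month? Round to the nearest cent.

$60.71

portable space heater: 793 W × 2.82 h × 30 d = 67,088 Wh = 67.09 kWh
washing machine: 1130 W × 9.2 h × 30 d = 311,880 Wh = 311.9 kWh
television: 233 W × 3.3 h × 30 d = 23,067 Wh = 23.07 kWh
Total energy = 67.09 + 311.9 + 23.07 = 402 kWh
Cost = 402 kWh × $0.151 = $60.71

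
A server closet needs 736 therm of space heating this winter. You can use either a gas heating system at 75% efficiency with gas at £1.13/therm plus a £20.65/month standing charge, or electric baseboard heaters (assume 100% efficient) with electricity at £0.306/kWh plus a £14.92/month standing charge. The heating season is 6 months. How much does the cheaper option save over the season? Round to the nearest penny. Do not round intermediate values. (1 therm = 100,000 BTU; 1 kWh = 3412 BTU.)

Heat load = 736 therm × 100,000 = 73,600,000 BTU
Gas: input = 73,600,000 / 0.75 = 98,133,333 BTU = 981.3 therm → 981.3 × £1.13 = £1,108.91; + 6 × £20.65 standing = £1,232.81
Electric: 73,600,000 BTU / 3412 = 21,570 kWh → × £0.306 = £6,600.70; + 6 × £14.92 standing = £6,690.22
Difference = |£1,232.81 − £6,690.22| = £5,457.42

£5457.42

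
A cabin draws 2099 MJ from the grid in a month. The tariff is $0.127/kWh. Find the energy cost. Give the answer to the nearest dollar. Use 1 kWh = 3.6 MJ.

$74

2099 MJ × (0.27778 kWh/MJ) = 583.1 kWh
Cost = 583.1 kWh × $0.127/kWh = $74.05 ≈ $74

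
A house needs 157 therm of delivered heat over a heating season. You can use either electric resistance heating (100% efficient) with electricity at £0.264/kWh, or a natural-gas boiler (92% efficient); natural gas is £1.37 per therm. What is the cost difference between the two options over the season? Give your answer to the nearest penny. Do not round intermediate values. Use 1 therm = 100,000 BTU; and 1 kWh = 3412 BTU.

Heat load = 157 therm × 100,000 = 15,700,000 BTU
Gas: input = 15,700,000 / 0.92 = 17,065,217 BTU = 170.7 therm → 170.7 × £1.37 = £233.79
Electric: 15,700,000 BTU / 3412 = 4,601 kWh → × £0.264 = £1,214.77
Difference = |£233.79 − £1,214.77| = £980.98

£980.98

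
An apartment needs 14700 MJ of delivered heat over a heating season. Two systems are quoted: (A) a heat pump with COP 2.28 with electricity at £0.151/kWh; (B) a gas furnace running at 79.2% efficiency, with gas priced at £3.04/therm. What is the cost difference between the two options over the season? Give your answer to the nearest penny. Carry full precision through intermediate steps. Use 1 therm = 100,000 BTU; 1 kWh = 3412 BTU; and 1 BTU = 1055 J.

Heat load = 14700 MJ = 14,700,000,000 J / 1055 = 13,933,649 BTU
Gas: input = 13,933,649 / 0.792 = 17,592,992 BTU = 175.9 therm → 175.9 × £3.04 = £534.83
Heat pump: 13,933,649 BTU / 3412 = 4,084 kWh heat; / 2.28 = 1,791 kWh in → × £0.151 = £270.46
Difference = |£534.83 − £270.46| = £264.37

£264.37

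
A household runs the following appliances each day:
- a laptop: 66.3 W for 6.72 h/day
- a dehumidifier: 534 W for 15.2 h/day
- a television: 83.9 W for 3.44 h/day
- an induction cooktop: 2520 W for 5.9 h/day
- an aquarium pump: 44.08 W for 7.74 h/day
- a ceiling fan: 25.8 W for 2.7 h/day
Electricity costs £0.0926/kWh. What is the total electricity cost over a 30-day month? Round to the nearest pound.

laptop: 66.3 W × 6.72 h × 30 d = 13,366 Wh = 13.37 kWh
dehumidifier: 534 W × 15.2 h × 30 d = 243,504 Wh = 243.5 kWh
television: 83.9 W × 3.44 h × 30 d = 8,658 Wh = 8.658 kWh
induction cooktop: 2520 W × 5.9 h × 30 d = 446,040 Wh = 446 kWh
aquarium pump: 44.08 W × 7.74 h × 30 d = 10,235 Wh = 10.24 kWh
ceiling fan: 25.8 W × 2.7 h × 30 d = 2,090 Wh = 2.09 kWh
Total energy = 13.37 + 243.5 + 8.658 + 446 + 10.24 + 2.09 = 723.9 kWh
Cost = 723.9 kWh × £0.0926 = £67.03 ≈ £67

£67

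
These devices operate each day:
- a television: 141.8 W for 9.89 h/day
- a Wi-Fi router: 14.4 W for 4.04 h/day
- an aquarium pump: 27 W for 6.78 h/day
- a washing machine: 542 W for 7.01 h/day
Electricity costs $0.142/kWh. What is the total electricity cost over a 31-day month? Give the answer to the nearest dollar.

$24

television: 141.8 W × 9.89 h × 31 d = 43,474 Wh = 43.47 kWh
Wi-Fi router: 14.4 W × 4.04 h × 31 d = 1,803 Wh = 1.803 kWh
aquarium pump: 27 W × 6.78 h × 31 d = 5,675 Wh = 5.675 kWh
washing machine: 542 W × 7.01 h × 31 d = 117,782 Wh = 117.8 kWh
Total energy = 43.47 + 1.803 + 5.675 + 117.8 = 168.7 kWh
Cost = 168.7 kWh × $0.142 = $23.96 ≈ $24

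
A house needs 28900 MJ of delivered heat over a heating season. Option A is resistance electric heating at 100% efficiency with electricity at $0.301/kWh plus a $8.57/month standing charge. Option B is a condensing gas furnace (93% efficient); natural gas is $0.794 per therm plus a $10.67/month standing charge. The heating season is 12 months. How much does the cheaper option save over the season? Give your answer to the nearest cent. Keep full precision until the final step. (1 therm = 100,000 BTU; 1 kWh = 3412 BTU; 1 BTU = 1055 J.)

$2157.51

Heat load = 28900 MJ = 28,900,000,000 J / 1055 = 27,393,365 BTU
Gas: input = 27,393,365 / 0.93 = 29,455,231 BTU = 294.6 therm → 294.6 × $0.794 = $233.87; + 12 × $10.67 standing = $361.91
Electric: 27,393,365 BTU / 3412 = 8,029 kWh → × $0.301 = $2,416.59; + 12 × $8.57 standing = $2,519.43
Difference = |$361.91 − $2,519.43| = $2,157.51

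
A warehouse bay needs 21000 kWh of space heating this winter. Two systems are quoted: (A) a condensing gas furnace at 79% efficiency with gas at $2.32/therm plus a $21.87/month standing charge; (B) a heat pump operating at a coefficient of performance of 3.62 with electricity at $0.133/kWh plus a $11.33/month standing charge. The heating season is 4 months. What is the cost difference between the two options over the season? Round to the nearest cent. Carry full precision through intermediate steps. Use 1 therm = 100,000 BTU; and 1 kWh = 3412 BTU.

Heat load = 21000 kWh × 3412 = 71,652,000 BTU
Gas: input = 71,652,000 / 0.79 = 90,698,734 BTU = 907 therm → 907 × $2.32 = $2,104.21; + 4 × $21.87 standing = $2,191.69
Heat pump: 71,652,000 BTU / 3412 = 21,000 kWh heat; / 3.62 = 5,801 kWh in → × $0.133 = $771.55; + 4 × $11.33 standing = $816.87
Difference = |$2,191.69 − $816.87| = $1,374.82

$1374.82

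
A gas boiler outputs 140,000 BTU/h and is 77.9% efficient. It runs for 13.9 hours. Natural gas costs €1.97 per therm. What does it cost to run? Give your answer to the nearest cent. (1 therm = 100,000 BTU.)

Heat delivered = 140,000 BTU/h × 13.9 h = 1,946,000 BTU
Gas input = 1,946,000 / 0.779 = 2,498,074 BTU
= 2,498,074 / 100,000 = 24.98 therm
Cost = 24.98 × €1.97/therm = €49.21

€49.21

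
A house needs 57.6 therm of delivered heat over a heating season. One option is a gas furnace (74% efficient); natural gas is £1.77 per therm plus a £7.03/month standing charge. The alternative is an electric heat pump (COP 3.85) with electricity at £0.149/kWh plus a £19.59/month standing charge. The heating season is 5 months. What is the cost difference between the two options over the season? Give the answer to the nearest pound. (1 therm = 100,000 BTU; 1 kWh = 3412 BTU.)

£10

Heat load = 57.6 therm × 100,000 = 5,760,000 BTU
Gas: input = 5,760,000 / 0.74 = 7,783,784 BTU = 77.84 therm → 77.84 × £1.77 = £137.77; + 5 × £7.03 standing = £172.92
Heat pump: 5,760,000 BTU / 3412 = 1,688 kWh heat; / 3.85 = 438.5 kWh in → × £0.149 = £65.33; + 5 × £19.59 standing = £163.28
Difference = |£172.92 − £163.28| = £9.64 ≈ £10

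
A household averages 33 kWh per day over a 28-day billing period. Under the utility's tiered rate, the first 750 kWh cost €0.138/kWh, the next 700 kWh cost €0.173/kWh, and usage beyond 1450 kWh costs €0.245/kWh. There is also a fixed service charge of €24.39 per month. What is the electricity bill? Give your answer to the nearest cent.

Usage = 33 kWh/day × 28 days = 924 kWh
First 750 kWh × €0.138 = €103.50
Next 174 kWh × €0.173 = €30.10
Remaining tier: 0 kWh (not reached)
Energy charge = €133.60; + service €24.39 = €157.99

€157.99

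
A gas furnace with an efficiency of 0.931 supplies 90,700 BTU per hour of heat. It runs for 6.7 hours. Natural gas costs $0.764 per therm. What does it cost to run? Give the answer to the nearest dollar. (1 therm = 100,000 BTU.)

$5

Heat delivered = 90,700 BTU/h × 6.7 h = 607,690 BTU
Gas input = 607,690 / 0.931 = 652,728 BTU
= 652,728 / 100,000 = 6.527 therm
Cost = 6.527 × $0.764/therm = $4.99 ≈ $5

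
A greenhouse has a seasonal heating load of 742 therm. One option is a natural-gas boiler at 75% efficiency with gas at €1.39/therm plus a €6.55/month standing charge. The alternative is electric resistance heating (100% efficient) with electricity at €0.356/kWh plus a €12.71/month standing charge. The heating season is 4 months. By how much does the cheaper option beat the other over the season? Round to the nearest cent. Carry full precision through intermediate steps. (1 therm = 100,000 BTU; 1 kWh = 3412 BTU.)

Heat load = 742 therm × 100,000 = 74,200,000 BTU
Gas: input = 74,200,000 / 0.75 = 98,933,333 BTU = 989.3 therm → 989.3 × €1.39 = €1,375.17; + 4 × €6.55 standing = €1,401.37
Electric: 74,200,000 BTU / 3412 = 21,750 kWh → × €0.356 = €7,741.85; + 4 × €12.71 standing = €7,792.69
Difference = |€1,401.37 − €7,792.69| = €6,391.32

€6391.32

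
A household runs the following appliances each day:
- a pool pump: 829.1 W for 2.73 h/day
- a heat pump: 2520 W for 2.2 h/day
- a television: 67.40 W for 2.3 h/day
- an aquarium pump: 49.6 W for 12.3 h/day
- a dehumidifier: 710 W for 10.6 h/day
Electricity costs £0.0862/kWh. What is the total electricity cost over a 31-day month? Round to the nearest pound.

pool pump: 829.1 W × 2.73 h × 31 d = 70,167 Wh = 70.17 kWh
heat pump: 2520 W × 2.2 h × 31 d = 171,864 Wh = 171.9 kWh
television: 67.40 W × 2.3 h × 31 d = 4,806 Wh = 4.806 kWh
aquarium pump: 49.6 W × 12.3 h × 31 d = 18,912 Wh = 18.91 kWh
dehumidifier: 710 W × 10.6 h × 31 d = 233,306 Wh = 233.3 kWh
Total energy = 70.17 + 171.9 + 4.806 + 18.91 + 233.3 = 499.1 kWh
Cost = 499.1 kWh × £0.0862 = £43.02 ≈ £43

£43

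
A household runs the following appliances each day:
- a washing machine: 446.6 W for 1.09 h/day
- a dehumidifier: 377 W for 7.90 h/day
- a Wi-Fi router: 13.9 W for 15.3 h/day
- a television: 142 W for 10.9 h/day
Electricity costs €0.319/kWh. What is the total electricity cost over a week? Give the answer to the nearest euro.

€12

washing machine: 446.6 W × 1.09 h × 7 d = 3,408 Wh = 3.408 kWh
dehumidifier: 377 W × 7.90 h × 7 d = 20,848 Wh = 20.85 kWh
Wi-Fi router: 13.9 W × 15.3 h × 7 d = 1,489 Wh = 1.489 kWh
television: 142 W × 10.9 h × 7 d = 10,835 Wh = 10.83 kWh
Total energy = 3.408 + 20.85 + 1.489 + 10.83 = 36.58 kWh
Cost = 36.58 kWh × €0.319 = €11.67 ≈ €12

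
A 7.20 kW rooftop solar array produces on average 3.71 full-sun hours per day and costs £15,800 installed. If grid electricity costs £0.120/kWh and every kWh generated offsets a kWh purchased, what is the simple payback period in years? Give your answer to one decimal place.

13.5 years

Daily generation = 7.20 kW × 3.71 h = 26.71 kWh
Annual generation = 26.71 × 365 = 9749.9 kWh
Annual savings = 9749.9 × £0.120 = £1,169.99
Payback = £15,800 / £1,169.99 = 13.5 years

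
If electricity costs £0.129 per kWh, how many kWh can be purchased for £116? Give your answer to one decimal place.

£116 / £0.129 per kWh = 899.2 kWh

899.2 kWh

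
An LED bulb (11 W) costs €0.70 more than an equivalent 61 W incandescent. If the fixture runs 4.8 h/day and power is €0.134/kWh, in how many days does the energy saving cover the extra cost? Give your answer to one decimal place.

21.8 days

Power saved = 61 − 11 = 50 W
Daily energy saved = 50 W × 4.8 h = 240 Wh = 0.24 kWh
Daily savings = 0.24 × €0.134 = €0.0322
Payback = €0.70 / €0.0322 per day = 21.77 days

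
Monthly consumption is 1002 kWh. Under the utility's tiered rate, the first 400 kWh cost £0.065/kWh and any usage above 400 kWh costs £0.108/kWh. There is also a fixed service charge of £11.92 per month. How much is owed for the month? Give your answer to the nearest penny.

First 400 kWh × £0.065 = £26.00
Remaining 602 kWh × £0.108 = £65.02
Energy charge = £91.02; + service £11.92 = £102.94

£102.94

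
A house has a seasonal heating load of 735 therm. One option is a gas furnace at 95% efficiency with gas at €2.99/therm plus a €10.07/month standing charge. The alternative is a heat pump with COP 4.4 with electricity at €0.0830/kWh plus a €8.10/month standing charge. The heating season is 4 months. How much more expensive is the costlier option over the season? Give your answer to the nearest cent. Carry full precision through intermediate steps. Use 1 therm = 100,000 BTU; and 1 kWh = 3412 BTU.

€1914.84

Heat load = 735 therm × 100,000 = 73,500,000 BTU
Gas: input = 73,500,000 / 0.95 = 77,368,421 BTU = 773.7 therm → 773.7 × €2.99 = €2,313.32; + 4 × €10.07 standing = €2,353.60
Heat pump: 73,500,000 BTU / 3412 = 21,540 kWh heat; / 4.4 = 4,896 kWh in → × €0.0830 = €406.35; + 4 × €8.10 standing = €438.75
Difference = |€2,353.60 − €438.75| = €1,914.84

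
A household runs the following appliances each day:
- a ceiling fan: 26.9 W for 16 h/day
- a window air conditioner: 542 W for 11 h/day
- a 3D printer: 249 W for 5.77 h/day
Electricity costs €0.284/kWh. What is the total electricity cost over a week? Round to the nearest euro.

ceiling fan: 26.9 W × 16 h × 7 d = 3,013 Wh = 3.013 kWh
window air conditioner: 542 W × 11 h × 7 d = 41,734 Wh = 41.73 kWh
3D printer: 249 W × 5.77 h × 7 d = 10,057 Wh = 10.06 kWh
Total energy = 3.013 + 41.73 + 10.06 = 54.8 kWh
Cost = 54.8 kWh × €0.284 = €15.56 ≈ €16

€16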